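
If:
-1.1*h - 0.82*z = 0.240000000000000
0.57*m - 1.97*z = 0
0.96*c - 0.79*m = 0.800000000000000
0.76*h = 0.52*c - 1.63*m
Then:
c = 1.31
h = -0.34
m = 0.58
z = 0.17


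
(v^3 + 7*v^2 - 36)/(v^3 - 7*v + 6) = (v + 6)/(v - 1)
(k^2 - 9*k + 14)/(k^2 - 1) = (k^2 - 9*k + 14)/(k^2 - 1)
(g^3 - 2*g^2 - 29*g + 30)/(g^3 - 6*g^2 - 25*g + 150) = (g - 1)/(g - 5)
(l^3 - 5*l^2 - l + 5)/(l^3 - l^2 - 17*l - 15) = (l - 1)/(l + 3)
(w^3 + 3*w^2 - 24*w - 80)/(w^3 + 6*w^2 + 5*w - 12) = (w^2 - w - 20)/(w^2 + 2*w - 3)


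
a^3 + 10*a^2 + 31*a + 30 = (a + 2)*(a + 3)*(a + 5)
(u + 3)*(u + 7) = u^2 + 10*u + 21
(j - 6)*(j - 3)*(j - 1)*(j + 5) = j^4 - 5*j^3 - 23*j^2 + 117*j - 90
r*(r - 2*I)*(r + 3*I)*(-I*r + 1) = -I*r^4 + 2*r^3 - 5*I*r^2 + 6*r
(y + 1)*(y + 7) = y^2 + 8*y + 7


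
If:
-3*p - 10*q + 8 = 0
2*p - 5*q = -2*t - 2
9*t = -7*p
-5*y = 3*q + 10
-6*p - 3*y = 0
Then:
No Solution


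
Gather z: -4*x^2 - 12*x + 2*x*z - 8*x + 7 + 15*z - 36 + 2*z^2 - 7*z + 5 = -4*x^2 - 20*x + 2*z^2 + z*(2*x + 8) - 24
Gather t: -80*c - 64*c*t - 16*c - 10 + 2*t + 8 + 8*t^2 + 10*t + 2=-96*c + 8*t^2 + t*(12 - 64*c)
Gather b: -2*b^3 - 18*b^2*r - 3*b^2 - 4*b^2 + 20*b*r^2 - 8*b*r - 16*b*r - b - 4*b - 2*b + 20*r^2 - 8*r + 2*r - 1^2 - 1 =-2*b^3 + b^2*(-18*r - 7) + b*(20*r^2 - 24*r - 7) + 20*r^2 - 6*r - 2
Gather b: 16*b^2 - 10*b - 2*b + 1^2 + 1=16*b^2 - 12*b + 2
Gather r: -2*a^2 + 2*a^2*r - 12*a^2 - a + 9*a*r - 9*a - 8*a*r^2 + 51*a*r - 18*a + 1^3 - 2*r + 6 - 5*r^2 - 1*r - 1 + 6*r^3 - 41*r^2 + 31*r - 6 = -14*a^2 - 28*a + 6*r^3 + r^2*(-8*a - 46) + r*(2*a^2 + 60*a + 28)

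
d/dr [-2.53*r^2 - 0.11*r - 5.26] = -5.06*r - 0.11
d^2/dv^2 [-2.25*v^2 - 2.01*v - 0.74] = -4.50000000000000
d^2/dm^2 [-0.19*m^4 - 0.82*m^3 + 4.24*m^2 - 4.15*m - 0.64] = -2.28*m^2 - 4.92*m + 8.48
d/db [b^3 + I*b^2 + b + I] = 3*b^2 + 2*I*b + 1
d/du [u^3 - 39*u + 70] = 3*u^2 - 39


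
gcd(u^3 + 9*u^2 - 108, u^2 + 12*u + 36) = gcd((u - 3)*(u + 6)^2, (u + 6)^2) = u^2 + 12*u + 36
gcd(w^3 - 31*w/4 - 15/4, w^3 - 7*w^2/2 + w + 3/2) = w^2 - 5*w/2 - 3/2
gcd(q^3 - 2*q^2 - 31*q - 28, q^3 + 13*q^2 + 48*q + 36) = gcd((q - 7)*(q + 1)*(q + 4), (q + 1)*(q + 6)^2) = q + 1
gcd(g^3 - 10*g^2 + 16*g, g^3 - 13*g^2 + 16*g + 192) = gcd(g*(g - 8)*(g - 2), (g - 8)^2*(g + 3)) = g - 8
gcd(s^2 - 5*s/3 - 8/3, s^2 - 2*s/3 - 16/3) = s - 8/3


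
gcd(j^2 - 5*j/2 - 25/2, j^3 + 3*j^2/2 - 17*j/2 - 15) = j + 5/2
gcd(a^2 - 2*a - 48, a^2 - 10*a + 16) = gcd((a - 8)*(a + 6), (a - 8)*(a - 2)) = a - 8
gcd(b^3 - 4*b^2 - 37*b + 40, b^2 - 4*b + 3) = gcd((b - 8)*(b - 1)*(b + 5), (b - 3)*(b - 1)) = b - 1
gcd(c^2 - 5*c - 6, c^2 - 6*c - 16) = 1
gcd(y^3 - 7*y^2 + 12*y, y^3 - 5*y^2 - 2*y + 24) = y^2 - 7*y + 12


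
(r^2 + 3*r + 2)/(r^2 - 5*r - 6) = (r + 2)/(r - 6)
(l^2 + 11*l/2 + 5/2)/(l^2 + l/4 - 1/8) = 4*(l + 5)/(4*l - 1)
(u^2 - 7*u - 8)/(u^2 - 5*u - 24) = (u + 1)/(u + 3)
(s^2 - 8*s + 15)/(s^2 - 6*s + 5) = (s - 3)/(s - 1)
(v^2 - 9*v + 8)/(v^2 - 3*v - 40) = (v - 1)/(v + 5)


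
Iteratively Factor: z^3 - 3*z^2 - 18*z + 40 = (z - 5)*(z^2 + 2*z - 8) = (z - 5)*(z + 4)*(z - 2)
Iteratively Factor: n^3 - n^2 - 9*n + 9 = (n + 3)*(n^2 - 4*n + 3) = (n - 3)*(n + 3)*(n - 1)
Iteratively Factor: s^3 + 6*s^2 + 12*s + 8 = (s + 2)*(s^2 + 4*s + 4) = (s + 2)^2*(s + 2)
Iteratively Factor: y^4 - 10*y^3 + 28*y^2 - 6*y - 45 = (y - 5)*(y^3 - 5*y^2 + 3*y + 9) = (y - 5)*(y + 1)*(y^2 - 6*y + 9) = (y - 5)*(y - 3)*(y + 1)*(y - 3)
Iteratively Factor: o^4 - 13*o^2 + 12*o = (o - 1)*(o^3 + o^2 - 12*o) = (o - 1)*(o + 4)*(o^2 - 3*o) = o*(o - 1)*(o + 4)*(o - 3)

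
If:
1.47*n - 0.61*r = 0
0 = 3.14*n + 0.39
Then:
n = -0.12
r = -0.30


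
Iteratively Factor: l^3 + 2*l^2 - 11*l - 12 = (l + 4)*(l^2 - 2*l - 3) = (l - 3)*(l + 4)*(l + 1)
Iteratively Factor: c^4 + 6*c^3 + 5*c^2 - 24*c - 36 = (c - 2)*(c^3 + 8*c^2 + 21*c + 18) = (c - 2)*(c + 3)*(c^2 + 5*c + 6) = (c - 2)*(c + 2)*(c + 3)*(c + 3)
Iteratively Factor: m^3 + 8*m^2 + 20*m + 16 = (m + 2)*(m^2 + 6*m + 8) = (m + 2)^2*(m + 4)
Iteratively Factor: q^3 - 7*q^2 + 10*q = (q - 2)*(q^2 - 5*q) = (q - 5)*(q - 2)*(q)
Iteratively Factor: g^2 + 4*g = (g)*(g + 4)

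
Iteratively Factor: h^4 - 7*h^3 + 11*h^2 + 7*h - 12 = (h - 3)*(h^3 - 4*h^2 - h + 4) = (h - 4)*(h - 3)*(h^2 - 1) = (h - 4)*(h - 3)*(h - 1)*(h + 1)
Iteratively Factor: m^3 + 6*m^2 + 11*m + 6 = (m + 1)*(m^2 + 5*m + 6) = (m + 1)*(m + 3)*(m + 2)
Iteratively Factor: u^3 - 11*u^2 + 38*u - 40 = (u - 5)*(u^2 - 6*u + 8) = (u - 5)*(u - 2)*(u - 4)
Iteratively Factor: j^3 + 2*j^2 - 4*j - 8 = (j + 2)*(j^2 - 4) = (j + 2)^2*(j - 2)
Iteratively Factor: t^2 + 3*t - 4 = (t - 1)*(t + 4)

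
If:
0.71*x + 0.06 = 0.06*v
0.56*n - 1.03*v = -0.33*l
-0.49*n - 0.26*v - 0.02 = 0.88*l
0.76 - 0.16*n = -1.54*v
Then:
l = 1.37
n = -2.12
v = -0.71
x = -0.14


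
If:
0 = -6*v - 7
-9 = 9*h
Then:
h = -1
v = -7/6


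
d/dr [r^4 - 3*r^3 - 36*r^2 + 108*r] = 4*r^3 - 9*r^2 - 72*r + 108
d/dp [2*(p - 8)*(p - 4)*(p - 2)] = 6*p^2 - 56*p + 112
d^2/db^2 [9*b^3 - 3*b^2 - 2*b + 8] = 54*b - 6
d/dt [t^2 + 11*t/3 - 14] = 2*t + 11/3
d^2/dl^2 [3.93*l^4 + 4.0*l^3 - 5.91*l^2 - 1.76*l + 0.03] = 47.16*l^2 + 24.0*l - 11.82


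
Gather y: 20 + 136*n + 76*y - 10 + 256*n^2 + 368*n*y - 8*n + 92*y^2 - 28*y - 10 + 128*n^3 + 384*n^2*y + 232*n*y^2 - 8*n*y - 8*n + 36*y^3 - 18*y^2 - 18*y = 128*n^3 + 256*n^2 + 120*n + 36*y^3 + y^2*(232*n + 74) + y*(384*n^2 + 360*n + 30)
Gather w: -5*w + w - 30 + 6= -4*w - 24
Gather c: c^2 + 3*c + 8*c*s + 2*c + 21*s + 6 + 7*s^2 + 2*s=c^2 + c*(8*s + 5) + 7*s^2 + 23*s + 6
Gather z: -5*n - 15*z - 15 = -5*n - 15*z - 15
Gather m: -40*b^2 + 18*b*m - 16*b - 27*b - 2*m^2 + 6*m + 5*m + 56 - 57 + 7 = -40*b^2 - 43*b - 2*m^2 + m*(18*b + 11) + 6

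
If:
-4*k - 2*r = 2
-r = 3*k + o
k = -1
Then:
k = -1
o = 2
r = 1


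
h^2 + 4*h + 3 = (h + 1)*(h + 3)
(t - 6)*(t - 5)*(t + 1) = t^3 - 10*t^2 + 19*t + 30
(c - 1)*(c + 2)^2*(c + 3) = c^4 + 6*c^3 + 9*c^2 - 4*c - 12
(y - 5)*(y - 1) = y^2 - 6*y + 5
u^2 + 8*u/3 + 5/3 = (u + 1)*(u + 5/3)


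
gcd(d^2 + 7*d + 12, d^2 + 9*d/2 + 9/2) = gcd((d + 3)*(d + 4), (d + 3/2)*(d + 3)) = d + 3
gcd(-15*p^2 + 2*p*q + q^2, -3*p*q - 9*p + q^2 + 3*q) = 3*p - q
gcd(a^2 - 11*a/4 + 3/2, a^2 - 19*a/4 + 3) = a - 3/4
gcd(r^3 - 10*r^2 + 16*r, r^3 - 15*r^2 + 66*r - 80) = r^2 - 10*r + 16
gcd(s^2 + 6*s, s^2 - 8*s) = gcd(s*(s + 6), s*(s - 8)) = s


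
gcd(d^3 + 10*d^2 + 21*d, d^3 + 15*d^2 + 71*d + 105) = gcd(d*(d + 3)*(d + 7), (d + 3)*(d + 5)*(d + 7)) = d^2 + 10*d + 21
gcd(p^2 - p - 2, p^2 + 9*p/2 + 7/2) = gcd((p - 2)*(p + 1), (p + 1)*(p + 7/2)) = p + 1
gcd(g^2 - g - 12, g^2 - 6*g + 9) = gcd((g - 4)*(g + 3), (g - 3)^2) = 1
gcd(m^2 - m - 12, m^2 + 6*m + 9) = m + 3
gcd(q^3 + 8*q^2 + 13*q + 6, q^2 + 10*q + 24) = q + 6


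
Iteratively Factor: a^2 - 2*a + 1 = (a - 1)*(a - 1)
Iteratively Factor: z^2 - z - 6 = (z - 3)*(z + 2)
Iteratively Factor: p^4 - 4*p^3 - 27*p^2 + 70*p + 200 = (p + 4)*(p^3 - 8*p^2 + 5*p + 50) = (p + 2)*(p + 4)*(p^2 - 10*p + 25) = (p - 5)*(p + 2)*(p + 4)*(p - 5)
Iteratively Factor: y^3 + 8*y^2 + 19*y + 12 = (y + 3)*(y^2 + 5*y + 4) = (y + 1)*(y + 3)*(y + 4)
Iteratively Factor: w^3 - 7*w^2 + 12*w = (w)*(w^2 - 7*w + 12) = w*(w - 4)*(w - 3)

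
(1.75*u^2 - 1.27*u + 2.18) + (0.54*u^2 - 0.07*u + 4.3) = 2.29*u^2 - 1.34*u + 6.48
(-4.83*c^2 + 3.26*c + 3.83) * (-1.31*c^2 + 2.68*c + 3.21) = 6.3273*c^4 - 17.215*c^3 - 11.7848*c^2 + 20.729*c + 12.2943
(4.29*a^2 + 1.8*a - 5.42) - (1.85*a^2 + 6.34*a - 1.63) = 2.44*a^2 - 4.54*a - 3.79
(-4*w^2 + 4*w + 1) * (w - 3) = -4*w^3 + 16*w^2 - 11*w - 3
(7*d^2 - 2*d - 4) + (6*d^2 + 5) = 13*d^2 - 2*d + 1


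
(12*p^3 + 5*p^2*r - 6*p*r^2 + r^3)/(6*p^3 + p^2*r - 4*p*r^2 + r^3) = (4*p - r)/(2*p - r)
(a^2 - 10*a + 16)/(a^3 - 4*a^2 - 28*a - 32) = (a - 2)/(a^2 + 4*a + 4)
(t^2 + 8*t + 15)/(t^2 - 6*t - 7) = (t^2 + 8*t + 15)/(t^2 - 6*t - 7)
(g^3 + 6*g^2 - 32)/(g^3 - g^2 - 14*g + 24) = (g + 4)/(g - 3)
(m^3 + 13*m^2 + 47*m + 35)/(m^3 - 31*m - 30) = (m + 7)/(m - 6)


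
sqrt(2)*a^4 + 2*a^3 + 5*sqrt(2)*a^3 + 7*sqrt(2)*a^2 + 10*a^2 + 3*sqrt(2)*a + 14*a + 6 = (a + 1)*(a + 3)*(a + sqrt(2))*(sqrt(2)*a + sqrt(2))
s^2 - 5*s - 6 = (s - 6)*(s + 1)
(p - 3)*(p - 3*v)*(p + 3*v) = p^3 - 3*p^2 - 9*p*v^2 + 27*v^2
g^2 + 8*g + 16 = (g + 4)^2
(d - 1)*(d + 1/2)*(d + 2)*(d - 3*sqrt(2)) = d^4 - 3*sqrt(2)*d^3 + 3*d^3/2 - 9*sqrt(2)*d^2/2 - 3*d^2/2 - d + 9*sqrt(2)*d/2 + 3*sqrt(2)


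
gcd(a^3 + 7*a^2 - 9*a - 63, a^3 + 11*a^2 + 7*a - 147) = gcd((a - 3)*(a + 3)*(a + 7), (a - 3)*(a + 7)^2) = a^2 + 4*a - 21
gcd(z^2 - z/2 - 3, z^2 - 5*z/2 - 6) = z + 3/2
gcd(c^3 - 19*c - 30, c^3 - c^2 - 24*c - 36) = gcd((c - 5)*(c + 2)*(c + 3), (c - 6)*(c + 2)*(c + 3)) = c^2 + 5*c + 6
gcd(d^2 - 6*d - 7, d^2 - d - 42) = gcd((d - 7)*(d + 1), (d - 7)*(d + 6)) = d - 7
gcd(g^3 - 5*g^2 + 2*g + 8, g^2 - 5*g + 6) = g - 2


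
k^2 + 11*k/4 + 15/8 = (k + 5/4)*(k + 3/2)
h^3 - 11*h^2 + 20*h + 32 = (h - 8)*(h - 4)*(h + 1)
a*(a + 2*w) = a^2 + 2*a*w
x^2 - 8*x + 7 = (x - 7)*(x - 1)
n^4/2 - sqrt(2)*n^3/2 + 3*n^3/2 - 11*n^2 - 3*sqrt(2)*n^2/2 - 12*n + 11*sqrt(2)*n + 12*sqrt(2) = (n/2 + 1/2)*(n - 4)*(n + 6)*(n - sqrt(2))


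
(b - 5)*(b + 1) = b^2 - 4*b - 5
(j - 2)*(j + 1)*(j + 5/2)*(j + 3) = j^4 + 9*j^3/2 - 37*j/2 - 15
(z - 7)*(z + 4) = z^2 - 3*z - 28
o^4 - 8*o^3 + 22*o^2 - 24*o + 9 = (o - 3)^2*(o - 1)^2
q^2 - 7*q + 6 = (q - 6)*(q - 1)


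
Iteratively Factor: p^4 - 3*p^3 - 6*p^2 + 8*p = (p - 4)*(p^3 + p^2 - 2*p) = (p - 4)*(p - 1)*(p^2 + 2*p) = p*(p - 4)*(p - 1)*(p + 2)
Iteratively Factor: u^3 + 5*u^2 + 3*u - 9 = (u - 1)*(u^2 + 6*u + 9) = (u - 1)*(u + 3)*(u + 3)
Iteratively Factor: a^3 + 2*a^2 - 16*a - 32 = (a + 2)*(a^2 - 16) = (a - 4)*(a + 2)*(a + 4)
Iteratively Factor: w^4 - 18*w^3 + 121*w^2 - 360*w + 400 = (w - 4)*(w^3 - 14*w^2 + 65*w - 100) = (w - 5)*(w - 4)*(w^2 - 9*w + 20) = (w - 5)^2*(w - 4)*(w - 4)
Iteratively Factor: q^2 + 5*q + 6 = (q + 3)*(q + 2)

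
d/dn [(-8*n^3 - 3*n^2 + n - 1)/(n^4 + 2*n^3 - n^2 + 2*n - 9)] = (8*n^6 + 6*n^5 + 11*n^4 - 32*n^3 + 217*n^2 + 52*n - 7)/(n^8 + 4*n^7 + 2*n^6 - 9*n^4 - 40*n^3 + 22*n^2 - 36*n + 81)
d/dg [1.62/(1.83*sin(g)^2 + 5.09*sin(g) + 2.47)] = -(5.9292*sin(g) + 8.2458)*cos(g)/(1.83*sin(g)^2 + 5.09*sin(g) + 2.47)^2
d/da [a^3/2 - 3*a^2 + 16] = 3*a*(a - 4)/2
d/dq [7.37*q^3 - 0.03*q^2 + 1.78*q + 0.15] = 22.11*q^2 - 0.06*q + 1.78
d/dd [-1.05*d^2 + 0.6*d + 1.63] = 0.6 - 2.1*d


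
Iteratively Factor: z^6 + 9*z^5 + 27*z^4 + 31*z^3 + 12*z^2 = (z + 4)*(z^5 + 5*z^4 + 7*z^3 + 3*z^2) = (z + 1)*(z + 4)*(z^4 + 4*z^3 + 3*z^2) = (z + 1)^2*(z + 4)*(z^3 + 3*z^2) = (z + 1)^2*(z + 3)*(z + 4)*(z^2) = z*(z + 1)^2*(z + 3)*(z + 4)*(z)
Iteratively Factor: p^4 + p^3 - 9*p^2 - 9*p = (p + 1)*(p^3 - 9*p) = (p - 3)*(p + 1)*(p^2 + 3*p) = (p - 3)*(p + 1)*(p + 3)*(p)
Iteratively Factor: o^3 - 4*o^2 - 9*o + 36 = (o - 4)*(o^2 - 9) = (o - 4)*(o + 3)*(o - 3)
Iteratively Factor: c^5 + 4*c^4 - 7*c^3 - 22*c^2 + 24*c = (c + 3)*(c^4 + c^3 - 10*c^2 + 8*c) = (c - 2)*(c + 3)*(c^3 + 3*c^2 - 4*c) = c*(c - 2)*(c + 3)*(c^2 + 3*c - 4) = c*(c - 2)*(c - 1)*(c + 3)*(c + 4)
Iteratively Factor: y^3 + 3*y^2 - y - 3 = (y + 3)*(y^2 - 1) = (y + 1)*(y + 3)*(y - 1)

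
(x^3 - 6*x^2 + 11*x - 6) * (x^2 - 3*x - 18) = x^5 - 9*x^4 + 11*x^3 + 69*x^2 - 180*x + 108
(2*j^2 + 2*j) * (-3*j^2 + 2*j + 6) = -6*j^4 - 2*j^3 + 16*j^2 + 12*j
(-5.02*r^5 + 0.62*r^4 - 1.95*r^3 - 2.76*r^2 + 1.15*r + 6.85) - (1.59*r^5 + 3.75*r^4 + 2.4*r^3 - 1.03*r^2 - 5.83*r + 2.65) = -6.61*r^5 - 3.13*r^4 - 4.35*r^3 - 1.73*r^2 + 6.98*r + 4.2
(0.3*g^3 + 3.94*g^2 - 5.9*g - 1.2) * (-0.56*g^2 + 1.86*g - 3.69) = -0.168*g^5 - 1.6484*g^4 + 9.5254*g^3 - 24.8406*g^2 + 19.539*g + 4.428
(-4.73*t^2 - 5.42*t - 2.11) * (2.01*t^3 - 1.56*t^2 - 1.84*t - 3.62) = -9.5073*t^5 - 3.5154*t^4 + 12.9173*t^3 + 30.387*t^2 + 23.5028*t + 7.6382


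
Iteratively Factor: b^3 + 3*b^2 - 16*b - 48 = (b + 4)*(b^2 - b - 12) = (b + 3)*(b + 4)*(b - 4)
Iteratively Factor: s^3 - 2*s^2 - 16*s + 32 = (s - 2)*(s^2 - 16) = (s - 2)*(s + 4)*(s - 4)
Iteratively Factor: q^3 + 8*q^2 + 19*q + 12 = (q + 3)*(q^2 + 5*q + 4) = (q + 1)*(q + 3)*(q + 4)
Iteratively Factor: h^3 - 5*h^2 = (h - 5)*(h^2) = h*(h - 5)*(h)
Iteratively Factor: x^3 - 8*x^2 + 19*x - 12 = (x - 3)*(x^2 - 5*x + 4) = (x - 3)*(x - 1)*(x - 4)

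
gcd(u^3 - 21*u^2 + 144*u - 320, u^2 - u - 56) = u - 8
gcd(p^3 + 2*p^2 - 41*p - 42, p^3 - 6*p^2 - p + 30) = 1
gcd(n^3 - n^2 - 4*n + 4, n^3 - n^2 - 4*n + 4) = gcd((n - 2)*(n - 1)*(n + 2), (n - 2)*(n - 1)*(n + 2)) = n^3 - n^2 - 4*n + 4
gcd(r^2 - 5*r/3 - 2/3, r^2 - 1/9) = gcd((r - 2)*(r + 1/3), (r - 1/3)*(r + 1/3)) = r + 1/3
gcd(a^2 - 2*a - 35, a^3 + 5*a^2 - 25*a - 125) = a + 5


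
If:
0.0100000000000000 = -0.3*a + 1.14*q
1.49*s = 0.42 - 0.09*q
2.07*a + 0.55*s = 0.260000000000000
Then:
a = 0.05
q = 0.02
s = 0.28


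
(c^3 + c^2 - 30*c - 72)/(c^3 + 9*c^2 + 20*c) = (c^2 - 3*c - 18)/(c*(c + 5))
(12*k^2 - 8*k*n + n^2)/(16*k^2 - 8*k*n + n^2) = (12*k^2 - 8*k*n + n^2)/(16*k^2 - 8*k*n + n^2)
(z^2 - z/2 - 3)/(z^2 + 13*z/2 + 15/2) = (z - 2)/(z + 5)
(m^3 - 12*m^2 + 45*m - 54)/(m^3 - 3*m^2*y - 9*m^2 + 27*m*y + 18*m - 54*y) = (3 - m)/(-m + 3*y)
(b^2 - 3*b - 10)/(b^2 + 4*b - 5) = (b^2 - 3*b - 10)/(b^2 + 4*b - 5)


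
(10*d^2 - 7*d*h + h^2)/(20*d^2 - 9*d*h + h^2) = (2*d - h)/(4*d - h)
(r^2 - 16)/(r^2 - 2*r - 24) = (r - 4)/(r - 6)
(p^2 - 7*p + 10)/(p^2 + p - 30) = (p - 2)/(p + 6)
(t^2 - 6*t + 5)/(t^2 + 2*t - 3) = (t - 5)/(t + 3)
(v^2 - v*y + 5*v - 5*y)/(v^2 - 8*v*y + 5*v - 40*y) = (-v + y)/(-v + 8*y)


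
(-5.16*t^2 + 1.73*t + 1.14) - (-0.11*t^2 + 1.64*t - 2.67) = -5.05*t^2 + 0.0900000000000001*t + 3.81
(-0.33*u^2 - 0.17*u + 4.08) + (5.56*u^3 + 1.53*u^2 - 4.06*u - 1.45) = 5.56*u^3 + 1.2*u^2 - 4.23*u + 2.63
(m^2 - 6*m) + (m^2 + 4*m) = 2*m^2 - 2*m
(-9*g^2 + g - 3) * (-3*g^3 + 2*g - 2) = 27*g^5 - 3*g^4 - 9*g^3 + 20*g^2 - 8*g + 6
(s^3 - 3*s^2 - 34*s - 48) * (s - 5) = s^4 - 8*s^3 - 19*s^2 + 122*s + 240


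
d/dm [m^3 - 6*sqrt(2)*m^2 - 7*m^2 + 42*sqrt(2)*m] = 3*m^2 - 12*sqrt(2)*m - 14*m + 42*sqrt(2)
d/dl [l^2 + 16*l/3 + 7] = 2*l + 16/3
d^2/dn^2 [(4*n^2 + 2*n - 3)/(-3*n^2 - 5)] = 2*(-18*n^3 + 261*n^2 + 90*n - 145)/(27*n^6 + 135*n^4 + 225*n^2 + 125)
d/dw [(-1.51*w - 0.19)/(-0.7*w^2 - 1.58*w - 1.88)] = (-1.057*w^2 - 0.266*w + 2.5386)/(0.49*w^4 + 2.212*w^3 + 5.1284*w^2 + 5.9408*w + 3.5344)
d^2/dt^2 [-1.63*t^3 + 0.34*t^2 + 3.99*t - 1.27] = 0.68 - 9.78*t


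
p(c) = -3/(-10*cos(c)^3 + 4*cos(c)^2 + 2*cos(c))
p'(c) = -3*(-30*sin(c)*cos(c)^2 + 8*sin(c)*cos(c) + 2*sin(c))/(-10*cos(c)^3 + 4*cos(c)^2 + 2*cos(c))^2 = 3*(15*sin(c) - sin(c)/cos(c)^2 - 4*tan(c))/(2*(5*sin(c)^2 + 2*cos(c) - 4)^2)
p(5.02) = -4.32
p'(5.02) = 9.91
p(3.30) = -0.26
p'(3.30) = -0.12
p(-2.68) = -0.35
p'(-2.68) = -0.53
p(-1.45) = -10.65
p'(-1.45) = 94.96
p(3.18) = -0.25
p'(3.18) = -0.03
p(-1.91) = -20.58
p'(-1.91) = -530.37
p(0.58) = 2.17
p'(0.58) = 10.60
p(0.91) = -7.10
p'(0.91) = 58.30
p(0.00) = 0.75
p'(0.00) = 0.00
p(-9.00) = -0.33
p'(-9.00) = -0.45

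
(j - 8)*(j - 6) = j^2 - 14*j + 48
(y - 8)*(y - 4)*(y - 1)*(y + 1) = y^4 - 12*y^3 + 31*y^2 + 12*y - 32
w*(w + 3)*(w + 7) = w^3 + 10*w^2 + 21*w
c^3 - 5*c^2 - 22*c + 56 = (c - 7)*(c - 2)*(c + 4)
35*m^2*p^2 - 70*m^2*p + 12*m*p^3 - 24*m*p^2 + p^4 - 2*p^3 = p*(5*m + p)*(7*m + p)*(p - 2)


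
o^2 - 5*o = o*(o - 5)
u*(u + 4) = u^2 + 4*u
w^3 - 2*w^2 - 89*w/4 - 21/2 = (w - 6)*(w + 1/2)*(w + 7/2)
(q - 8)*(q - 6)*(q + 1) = q^3 - 13*q^2 + 34*q + 48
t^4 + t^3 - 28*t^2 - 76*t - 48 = (t - 6)*(t + 1)*(t + 2)*(t + 4)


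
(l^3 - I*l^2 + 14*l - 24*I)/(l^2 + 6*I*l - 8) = (l^2 - 5*I*l - 6)/(l + 2*I)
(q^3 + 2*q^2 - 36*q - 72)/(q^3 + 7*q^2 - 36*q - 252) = (q + 2)/(q + 7)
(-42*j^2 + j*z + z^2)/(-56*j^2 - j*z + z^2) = (-6*j + z)/(-8*j + z)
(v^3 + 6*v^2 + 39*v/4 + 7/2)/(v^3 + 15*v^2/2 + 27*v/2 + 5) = (v + 7/2)/(v + 5)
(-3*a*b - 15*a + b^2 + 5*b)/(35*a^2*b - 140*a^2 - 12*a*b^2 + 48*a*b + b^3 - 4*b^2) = (-3*a*b - 15*a + b^2 + 5*b)/(35*a^2*b - 140*a^2 - 12*a*b^2 + 48*a*b + b^3 - 4*b^2)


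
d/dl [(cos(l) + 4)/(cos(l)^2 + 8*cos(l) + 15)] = (cos(l)^2 + 8*cos(l) + 17)*sin(l)/(cos(l)^2 + 8*cos(l) + 15)^2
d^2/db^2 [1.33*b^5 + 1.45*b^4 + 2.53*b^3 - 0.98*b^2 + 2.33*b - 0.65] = 26.6*b^3 + 17.4*b^2 + 15.18*b - 1.96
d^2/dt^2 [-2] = 0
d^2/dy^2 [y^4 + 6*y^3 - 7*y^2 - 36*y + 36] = 12*y^2 + 36*y - 14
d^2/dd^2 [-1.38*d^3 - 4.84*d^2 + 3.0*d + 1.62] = -8.28*d - 9.68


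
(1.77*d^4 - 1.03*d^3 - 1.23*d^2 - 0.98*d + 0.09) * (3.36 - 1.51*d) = -2.6727*d^5 + 7.5025*d^4 - 1.6035*d^3 - 2.653*d^2 - 3.4287*d + 0.3024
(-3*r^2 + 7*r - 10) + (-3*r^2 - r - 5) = -6*r^2 + 6*r - 15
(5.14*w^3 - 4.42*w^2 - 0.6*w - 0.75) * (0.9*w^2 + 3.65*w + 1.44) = 4.626*w^5 + 14.783*w^4 - 9.2714*w^3 - 9.2298*w^2 - 3.6015*w - 1.08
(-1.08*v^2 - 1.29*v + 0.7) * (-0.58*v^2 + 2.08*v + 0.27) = 0.6264*v^4 - 1.4982*v^3 - 3.3808*v^2 + 1.1077*v + 0.189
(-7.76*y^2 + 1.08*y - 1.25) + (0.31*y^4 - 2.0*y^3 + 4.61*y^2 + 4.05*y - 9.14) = 0.31*y^4 - 2.0*y^3 - 3.15*y^2 + 5.13*y - 10.39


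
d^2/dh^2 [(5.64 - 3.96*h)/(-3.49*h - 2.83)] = -215.614992/(3.49*h + 2.83)^3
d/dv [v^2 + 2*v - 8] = 2*v + 2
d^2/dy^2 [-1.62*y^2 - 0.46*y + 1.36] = -3.24000000000000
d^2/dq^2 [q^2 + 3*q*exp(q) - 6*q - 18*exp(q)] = 3*q*exp(q) - 12*exp(q) + 2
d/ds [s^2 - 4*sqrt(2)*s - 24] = 2*s - 4*sqrt(2)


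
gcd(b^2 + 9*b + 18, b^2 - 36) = b + 6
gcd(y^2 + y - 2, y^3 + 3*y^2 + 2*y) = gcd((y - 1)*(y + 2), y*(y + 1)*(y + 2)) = y + 2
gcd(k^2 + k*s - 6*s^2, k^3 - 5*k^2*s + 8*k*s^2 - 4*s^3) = -k + 2*s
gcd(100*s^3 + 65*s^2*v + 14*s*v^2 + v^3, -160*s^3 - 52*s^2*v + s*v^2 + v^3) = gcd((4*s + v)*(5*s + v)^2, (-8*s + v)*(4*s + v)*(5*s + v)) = 20*s^2 + 9*s*v + v^2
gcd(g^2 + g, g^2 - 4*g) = g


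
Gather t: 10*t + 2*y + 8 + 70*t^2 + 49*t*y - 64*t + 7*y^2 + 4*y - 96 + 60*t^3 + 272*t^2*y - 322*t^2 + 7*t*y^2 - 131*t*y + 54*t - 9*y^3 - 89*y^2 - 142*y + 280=60*t^3 + t^2*(272*y - 252) + t*(7*y^2 - 82*y) - 9*y^3 - 82*y^2 - 136*y + 192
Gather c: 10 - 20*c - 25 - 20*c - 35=-40*c - 50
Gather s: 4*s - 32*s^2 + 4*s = -32*s^2 + 8*s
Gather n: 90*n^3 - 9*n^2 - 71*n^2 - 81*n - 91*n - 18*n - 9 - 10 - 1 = 90*n^3 - 80*n^2 - 190*n - 20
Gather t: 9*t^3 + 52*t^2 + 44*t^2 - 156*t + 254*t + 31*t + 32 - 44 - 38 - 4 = 9*t^3 + 96*t^2 + 129*t - 54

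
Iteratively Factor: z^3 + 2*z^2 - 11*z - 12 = (z + 1)*(z^2 + z - 12) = (z - 3)*(z + 1)*(z + 4)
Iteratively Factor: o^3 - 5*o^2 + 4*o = (o - 4)*(o^2 - o) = (o - 4)*(o - 1)*(o)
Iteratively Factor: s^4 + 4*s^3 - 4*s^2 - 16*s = (s + 4)*(s^3 - 4*s) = s*(s + 4)*(s^2 - 4) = s*(s + 2)*(s + 4)*(s - 2)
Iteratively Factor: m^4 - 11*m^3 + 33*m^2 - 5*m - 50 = (m - 5)*(m^3 - 6*m^2 + 3*m + 10) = (m - 5)*(m + 1)*(m^2 - 7*m + 10) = (m - 5)^2*(m + 1)*(m - 2)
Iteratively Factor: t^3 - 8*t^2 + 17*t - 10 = (t - 1)*(t^2 - 7*t + 10) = (t - 2)*(t - 1)*(t - 5)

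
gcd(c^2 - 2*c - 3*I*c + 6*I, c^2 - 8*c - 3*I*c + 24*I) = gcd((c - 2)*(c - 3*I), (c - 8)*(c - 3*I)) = c - 3*I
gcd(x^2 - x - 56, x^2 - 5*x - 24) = x - 8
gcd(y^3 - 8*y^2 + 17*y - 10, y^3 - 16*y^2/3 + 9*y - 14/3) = y^2 - 3*y + 2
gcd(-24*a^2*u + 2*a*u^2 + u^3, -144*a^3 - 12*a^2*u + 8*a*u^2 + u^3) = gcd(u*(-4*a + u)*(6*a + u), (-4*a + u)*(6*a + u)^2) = -24*a^2 + 2*a*u + u^2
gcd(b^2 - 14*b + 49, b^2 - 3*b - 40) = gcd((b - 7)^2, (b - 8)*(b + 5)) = 1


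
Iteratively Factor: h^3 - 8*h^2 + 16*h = (h)*(h^2 - 8*h + 16) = h*(h - 4)*(h - 4)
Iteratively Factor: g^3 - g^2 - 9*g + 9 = (g + 3)*(g^2 - 4*g + 3) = (g - 3)*(g + 3)*(g - 1)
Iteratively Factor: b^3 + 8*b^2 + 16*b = (b)*(b^2 + 8*b + 16) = b*(b + 4)*(b + 4)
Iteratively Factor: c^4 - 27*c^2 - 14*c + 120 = (c - 2)*(c^3 + 2*c^2 - 23*c - 60) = (c - 2)*(c + 4)*(c^2 - 2*c - 15) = (c - 2)*(c + 3)*(c + 4)*(c - 5)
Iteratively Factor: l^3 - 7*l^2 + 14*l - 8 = (l - 2)*(l^2 - 5*l + 4) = (l - 4)*(l - 2)*(l - 1)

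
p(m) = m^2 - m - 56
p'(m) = 2*m - 1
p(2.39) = -52.68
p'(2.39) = 3.78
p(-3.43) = -40.81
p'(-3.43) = -7.86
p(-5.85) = -15.93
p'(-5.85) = -12.70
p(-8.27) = 20.66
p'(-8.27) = -17.54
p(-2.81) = -45.29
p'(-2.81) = -6.62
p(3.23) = -48.80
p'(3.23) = 5.46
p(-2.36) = -48.07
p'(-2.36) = -5.72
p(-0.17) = -55.80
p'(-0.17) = -1.34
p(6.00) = -26.00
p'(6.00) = 11.00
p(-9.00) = 34.00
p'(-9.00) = -19.00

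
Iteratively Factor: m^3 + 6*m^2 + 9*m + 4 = (m + 1)*(m^2 + 5*m + 4) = (m + 1)*(m + 4)*(m + 1)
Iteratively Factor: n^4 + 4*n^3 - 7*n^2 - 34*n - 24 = (n + 1)*(n^3 + 3*n^2 - 10*n - 24) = (n + 1)*(n + 4)*(n^2 - n - 6) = (n - 3)*(n + 1)*(n + 4)*(n + 2)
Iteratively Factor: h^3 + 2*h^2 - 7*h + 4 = (h + 4)*(h^2 - 2*h + 1) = (h - 1)*(h + 4)*(h - 1)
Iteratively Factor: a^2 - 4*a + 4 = (a - 2)*(a - 2)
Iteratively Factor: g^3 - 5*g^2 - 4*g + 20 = (g - 2)*(g^2 - 3*g - 10) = (g - 2)*(g + 2)*(g - 5)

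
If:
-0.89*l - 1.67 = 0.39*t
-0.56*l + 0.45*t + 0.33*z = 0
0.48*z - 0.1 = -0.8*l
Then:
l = -0.87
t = -2.30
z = 1.66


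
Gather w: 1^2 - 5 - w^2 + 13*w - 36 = -w^2 + 13*w - 40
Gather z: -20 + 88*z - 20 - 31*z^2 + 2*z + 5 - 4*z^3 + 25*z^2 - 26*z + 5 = -4*z^3 - 6*z^2 + 64*z - 30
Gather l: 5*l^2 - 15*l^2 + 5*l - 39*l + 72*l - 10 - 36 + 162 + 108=-10*l^2 + 38*l + 224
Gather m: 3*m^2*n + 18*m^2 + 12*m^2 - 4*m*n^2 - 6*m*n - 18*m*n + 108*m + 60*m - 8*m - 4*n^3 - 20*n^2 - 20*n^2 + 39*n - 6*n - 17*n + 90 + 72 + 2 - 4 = m^2*(3*n + 30) + m*(-4*n^2 - 24*n + 160) - 4*n^3 - 40*n^2 + 16*n + 160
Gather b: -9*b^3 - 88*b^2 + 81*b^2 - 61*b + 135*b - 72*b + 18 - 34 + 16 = -9*b^3 - 7*b^2 + 2*b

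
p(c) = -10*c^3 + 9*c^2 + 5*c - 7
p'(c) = -30*c^2 + 18*c + 5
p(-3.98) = 746.11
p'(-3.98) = -541.85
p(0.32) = -4.81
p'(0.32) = 7.69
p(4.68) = -811.51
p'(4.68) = -567.83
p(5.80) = -1626.36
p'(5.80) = -899.80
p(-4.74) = 1236.47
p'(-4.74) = -754.35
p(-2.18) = 128.47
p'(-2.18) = -176.81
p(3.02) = -185.25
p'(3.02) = -214.25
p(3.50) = -308.00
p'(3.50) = -299.50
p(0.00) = -7.00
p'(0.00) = 5.00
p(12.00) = -15931.00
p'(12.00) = -4099.00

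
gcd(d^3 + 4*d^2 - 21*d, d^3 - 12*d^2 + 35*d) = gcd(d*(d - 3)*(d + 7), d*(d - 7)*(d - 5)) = d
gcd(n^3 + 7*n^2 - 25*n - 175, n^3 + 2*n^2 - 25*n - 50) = n^2 - 25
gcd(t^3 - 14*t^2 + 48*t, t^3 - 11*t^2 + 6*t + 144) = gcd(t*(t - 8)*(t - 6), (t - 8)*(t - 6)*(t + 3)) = t^2 - 14*t + 48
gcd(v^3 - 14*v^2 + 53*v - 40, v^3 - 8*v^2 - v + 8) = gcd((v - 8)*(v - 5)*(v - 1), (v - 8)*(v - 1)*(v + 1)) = v^2 - 9*v + 8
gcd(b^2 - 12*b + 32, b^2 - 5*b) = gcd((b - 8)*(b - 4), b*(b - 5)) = 1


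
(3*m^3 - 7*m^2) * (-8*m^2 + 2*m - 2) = -24*m^5 + 62*m^4 - 20*m^3 + 14*m^2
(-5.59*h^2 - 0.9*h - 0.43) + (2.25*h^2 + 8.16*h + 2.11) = -3.34*h^2 + 7.26*h + 1.68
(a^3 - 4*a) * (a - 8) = a^4 - 8*a^3 - 4*a^2 + 32*a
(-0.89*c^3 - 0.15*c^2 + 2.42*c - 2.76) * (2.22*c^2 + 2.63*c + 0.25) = -1.9758*c^5 - 2.6737*c^4 + 4.7554*c^3 + 0.1999*c^2 - 6.6538*c - 0.69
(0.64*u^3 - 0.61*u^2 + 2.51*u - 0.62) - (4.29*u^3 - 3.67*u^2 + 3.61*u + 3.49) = -3.65*u^3 + 3.06*u^2 - 1.1*u - 4.11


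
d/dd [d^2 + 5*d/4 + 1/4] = 2*d + 5/4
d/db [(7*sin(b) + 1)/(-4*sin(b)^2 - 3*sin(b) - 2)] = (28*sin(b)^2 + 8*sin(b) - 11)*cos(b)/(4*sin(b)^2 + 3*sin(b) + 2)^2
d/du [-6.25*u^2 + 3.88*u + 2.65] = 3.88 - 12.5*u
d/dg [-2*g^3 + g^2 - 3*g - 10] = -6*g^2 + 2*g - 3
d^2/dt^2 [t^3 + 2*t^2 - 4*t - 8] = 6*t + 4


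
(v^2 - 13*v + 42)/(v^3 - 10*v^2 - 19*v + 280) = (v - 6)/(v^2 - 3*v - 40)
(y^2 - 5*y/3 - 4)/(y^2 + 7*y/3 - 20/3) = (3*y^2 - 5*y - 12)/(3*y^2 + 7*y - 20)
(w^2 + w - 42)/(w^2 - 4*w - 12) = (w + 7)/(w + 2)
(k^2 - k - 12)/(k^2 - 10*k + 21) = (k^2 - k - 12)/(k^2 - 10*k + 21)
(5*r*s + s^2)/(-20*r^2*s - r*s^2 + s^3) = (-5*r - s)/(20*r^2 + r*s - s^2)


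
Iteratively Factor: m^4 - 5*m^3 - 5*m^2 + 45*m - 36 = (m - 4)*(m^3 - m^2 - 9*m + 9) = (m - 4)*(m - 1)*(m^2 - 9) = (m - 4)*(m - 1)*(m + 3)*(m - 3)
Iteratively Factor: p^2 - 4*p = (p - 4)*(p)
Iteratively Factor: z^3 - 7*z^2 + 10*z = (z - 2)*(z^2 - 5*z) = z*(z - 2)*(z - 5)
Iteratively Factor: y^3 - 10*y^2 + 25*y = (y - 5)*(y^2 - 5*y) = (y - 5)^2*(y)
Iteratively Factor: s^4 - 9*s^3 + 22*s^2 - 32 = (s - 4)*(s^3 - 5*s^2 + 2*s + 8) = (s - 4)^2*(s^2 - s - 2) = (s - 4)^2*(s - 2)*(s + 1)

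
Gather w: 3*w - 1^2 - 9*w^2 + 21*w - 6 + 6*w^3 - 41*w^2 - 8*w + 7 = 6*w^3 - 50*w^2 + 16*w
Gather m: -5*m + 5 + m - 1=4 - 4*m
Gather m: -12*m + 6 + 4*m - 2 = 4 - 8*m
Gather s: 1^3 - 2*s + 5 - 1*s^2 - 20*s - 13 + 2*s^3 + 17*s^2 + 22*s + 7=2*s^3 + 16*s^2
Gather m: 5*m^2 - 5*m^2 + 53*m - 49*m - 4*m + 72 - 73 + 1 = 0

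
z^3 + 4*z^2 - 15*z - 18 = (z - 3)*(z + 1)*(z + 6)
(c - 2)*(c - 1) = c^2 - 3*c + 2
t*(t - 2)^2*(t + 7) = t^4 + 3*t^3 - 24*t^2 + 28*t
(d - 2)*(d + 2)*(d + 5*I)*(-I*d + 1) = -I*d^4 + 6*d^3 + 9*I*d^2 - 24*d - 20*I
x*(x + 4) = x^2 + 4*x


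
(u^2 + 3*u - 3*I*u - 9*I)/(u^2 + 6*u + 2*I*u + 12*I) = (u^2 + 3*u*(1 - I) - 9*I)/(u^2 + 2*u*(3 + I) + 12*I)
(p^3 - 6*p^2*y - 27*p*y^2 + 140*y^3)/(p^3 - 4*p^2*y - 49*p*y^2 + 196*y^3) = (p + 5*y)/(p + 7*y)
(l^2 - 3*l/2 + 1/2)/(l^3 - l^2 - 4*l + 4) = (l - 1/2)/(l^2 - 4)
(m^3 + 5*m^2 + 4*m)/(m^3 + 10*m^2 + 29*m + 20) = m/(m + 5)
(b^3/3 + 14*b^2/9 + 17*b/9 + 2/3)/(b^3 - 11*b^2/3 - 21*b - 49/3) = (3*b^2 + 11*b + 6)/(3*(3*b^2 - 14*b - 49))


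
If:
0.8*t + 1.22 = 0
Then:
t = -1.52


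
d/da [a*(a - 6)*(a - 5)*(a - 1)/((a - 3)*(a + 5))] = 2*(a^5 - 3*a^4 - 54*a^3 + 326*a^2 - 615*a + 225)/(a^4 + 4*a^3 - 26*a^2 - 60*a + 225)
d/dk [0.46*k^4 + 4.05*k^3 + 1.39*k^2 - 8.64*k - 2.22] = 1.84*k^3 + 12.15*k^2 + 2.78*k - 8.64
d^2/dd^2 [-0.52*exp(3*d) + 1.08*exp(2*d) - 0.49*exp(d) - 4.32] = (-4.68*exp(2*d) + 4.32*exp(d) - 0.49)*exp(d)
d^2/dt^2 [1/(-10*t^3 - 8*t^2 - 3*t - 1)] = 2*(2*(15*t + 4)*(10*t^3 + 8*t^2 + 3*t + 1) - (30*t^2 + 16*t + 3)^2)/(10*t^3 + 8*t^2 + 3*t + 1)^3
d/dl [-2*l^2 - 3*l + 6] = -4*l - 3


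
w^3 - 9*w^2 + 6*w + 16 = (w - 8)*(w - 2)*(w + 1)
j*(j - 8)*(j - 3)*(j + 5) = j^4 - 6*j^3 - 31*j^2 + 120*j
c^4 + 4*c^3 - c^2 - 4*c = c*(c - 1)*(c + 1)*(c + 4)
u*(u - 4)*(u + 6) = u^3 + 2*u^2 - 24*u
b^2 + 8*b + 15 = (b + 3)*(b + 5)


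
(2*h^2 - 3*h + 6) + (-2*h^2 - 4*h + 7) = 13 - 7*h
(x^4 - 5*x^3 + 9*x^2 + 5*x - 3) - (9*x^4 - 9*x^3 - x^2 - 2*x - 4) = -8*x^4 + 4*x^3 + 10*x^2 + 7*x + 1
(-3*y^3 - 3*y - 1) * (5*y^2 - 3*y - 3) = -15*y^5 + 9*y^4 - 6*y^3 + 4*y^2 + 12*y + 3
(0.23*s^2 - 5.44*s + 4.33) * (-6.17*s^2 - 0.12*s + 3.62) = -1.4191*s^4 + 33.5372*s^3 - 25.2307*s^2 - 20.2124*s + 15.6746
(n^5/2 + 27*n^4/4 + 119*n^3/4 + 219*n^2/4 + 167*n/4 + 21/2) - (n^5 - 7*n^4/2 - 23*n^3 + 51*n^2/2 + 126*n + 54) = -n^5/2 + 41*n^4/4 + 211*n^3/4 + 117*n^2/4 - 337*n/4 - 87/2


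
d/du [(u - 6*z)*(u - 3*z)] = 2*u - 9*z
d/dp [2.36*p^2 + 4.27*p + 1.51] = 4.72*p + 4.27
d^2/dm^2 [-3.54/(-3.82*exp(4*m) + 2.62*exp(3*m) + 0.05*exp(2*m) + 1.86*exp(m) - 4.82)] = ((-216.3648*exp(3*m) + 83.4732*exp(2*m) + 0.708*exp(m) + 6.5844)*(-3.82*exp(4*m) + 2.62*exp(3*m) + 0.05*exp(2*m) + 1.86*exp(m) - 4.82) - 3.54*(-30.56*exp(3*m) + 15.72*exp(2*m) + 0.2*exp(m) + 3.72)*(-15.28*exp(3*m) + 7.86*exp(2*m) + 0.1*exp(m) + 1.86)*exp(m))*exp(m)/(-3.82*exp(4*m) + 2.62*exp(3*m) + 0.05*exp(2*m) + 1.86*exp(m) - 4.82)^3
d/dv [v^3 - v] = 3*v^2 - 1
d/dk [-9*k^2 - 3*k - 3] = -18*k - 3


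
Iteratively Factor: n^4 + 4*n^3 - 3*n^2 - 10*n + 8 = (n - 1)*(n^3 + 5*n^2 + 2*n - 8) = (n - 1)^2*(n^2 + 6*n + 8) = (n - 1)^2*(n + 2)*(n + 4)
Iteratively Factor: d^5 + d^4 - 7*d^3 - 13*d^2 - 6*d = (d + 1)*(d^4 - 7*d^2 - 6*d) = (d - 3)*(d + 1)*(d^3 + 3*d^2 + 2*d) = d*(d - 3)*(d + 1)*(d^2 + 3*d + 2) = d*(d - 3)*(d + 1)*(d + 2)*(d + 1)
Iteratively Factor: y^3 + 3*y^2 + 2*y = (y + 2)*(y^2 + y) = (y + 1)*(y + 2)*(y)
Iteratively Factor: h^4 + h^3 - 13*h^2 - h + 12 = (h - 1)*(h^3 + 2*h^2 - 11*h - 12) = (h - 1)*(h + 1)*(h^2 + h - 12) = (h - 3)*(h - 1)*(h + 1)*(h + 4)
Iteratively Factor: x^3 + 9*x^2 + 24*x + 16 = (x + 4)*(x^2 + 5*x + 4) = (x + 1)*(x + 4)*(x + 4)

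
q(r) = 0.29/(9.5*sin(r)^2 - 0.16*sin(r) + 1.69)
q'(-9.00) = -0.19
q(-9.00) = 0.09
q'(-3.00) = -0.23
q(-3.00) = 0.15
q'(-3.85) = 0.09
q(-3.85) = 0.05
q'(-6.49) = 0.26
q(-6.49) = 0.14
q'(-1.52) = 0.00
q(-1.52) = 0.03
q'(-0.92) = 0.04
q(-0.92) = 0.04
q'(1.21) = -0.02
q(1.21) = 0.03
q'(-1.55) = 0.00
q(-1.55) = 0.03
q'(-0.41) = 0.19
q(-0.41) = 0.09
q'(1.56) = -0.00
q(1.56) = 0.03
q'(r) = 0.29*(-19.0*sin(r)*cos(r) + 0.16*cos(r))/(9.5*sin(r)^2 - 0.16*sin(r) + 1.69)^2 = (0.0464 - 5.51*sin(r))*cos(r)/(9.5*sin(r)^2 - 0.16*sin(r) + 1.69)^2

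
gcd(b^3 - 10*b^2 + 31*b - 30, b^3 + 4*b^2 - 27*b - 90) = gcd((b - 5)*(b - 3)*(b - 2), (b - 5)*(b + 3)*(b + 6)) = b - 5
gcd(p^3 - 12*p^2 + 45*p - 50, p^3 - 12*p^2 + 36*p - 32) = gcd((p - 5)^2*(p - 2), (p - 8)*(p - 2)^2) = p - 2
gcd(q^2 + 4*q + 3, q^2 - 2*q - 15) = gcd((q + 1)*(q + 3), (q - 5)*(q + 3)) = q + 3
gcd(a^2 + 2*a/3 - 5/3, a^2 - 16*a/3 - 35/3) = a + 5/3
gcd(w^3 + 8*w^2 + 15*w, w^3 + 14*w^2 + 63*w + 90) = w^2 + 8*w + 15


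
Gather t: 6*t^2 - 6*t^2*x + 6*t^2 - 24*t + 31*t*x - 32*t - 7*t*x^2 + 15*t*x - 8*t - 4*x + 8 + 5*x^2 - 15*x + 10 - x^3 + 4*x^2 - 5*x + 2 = t^2*(12 - 6*x) + t*(-7*x^2 + 46*x - 64) - x^3 + 9*x^2 - 24*x + 20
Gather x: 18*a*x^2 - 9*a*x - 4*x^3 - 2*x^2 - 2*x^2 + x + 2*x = -4*x^3 + x^2*(18*a - 4) + x*(3 - 9*a)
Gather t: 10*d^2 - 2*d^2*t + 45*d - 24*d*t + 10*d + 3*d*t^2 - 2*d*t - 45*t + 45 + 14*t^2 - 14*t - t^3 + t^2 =10*d^2 + 55*d - t^3 + t^2*(3*d + 15) + t*(-2*d^2 - 26*d - 59) + 45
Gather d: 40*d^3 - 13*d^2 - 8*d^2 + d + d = 40*d^3 - 21*d^2 + 2*d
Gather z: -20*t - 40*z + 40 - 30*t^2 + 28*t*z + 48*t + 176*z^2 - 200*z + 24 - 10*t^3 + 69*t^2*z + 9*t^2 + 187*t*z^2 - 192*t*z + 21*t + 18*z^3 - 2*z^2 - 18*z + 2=-10*t^3 - 21*t^2 + 49*t + 18*z^3 + z^2*(187*t + 174) + z*(69*t^2 - 164*t - 258) + 66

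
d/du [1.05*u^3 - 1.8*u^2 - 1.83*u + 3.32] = 3.15*u^2 - 3.6*u - 1.83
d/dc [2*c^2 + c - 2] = 4*c + 1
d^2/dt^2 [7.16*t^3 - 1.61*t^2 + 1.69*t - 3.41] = 42.96*t - 3.22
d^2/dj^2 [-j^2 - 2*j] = -2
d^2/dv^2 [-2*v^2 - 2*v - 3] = -4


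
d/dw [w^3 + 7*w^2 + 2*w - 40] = 3*w^2 + 14*w + 2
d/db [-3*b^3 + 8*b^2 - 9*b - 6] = -9*b^2 + 16*b - 9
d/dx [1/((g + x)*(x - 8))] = ((8 - x)*(g + x) - (x - 8)^2)/((g + x)^2*(x - 8)^3)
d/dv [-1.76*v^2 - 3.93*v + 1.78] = -3.52*v - 3.93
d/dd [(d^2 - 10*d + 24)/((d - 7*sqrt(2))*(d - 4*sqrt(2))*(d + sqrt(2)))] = (-d^4 + 20*d^3 - 100*sqrt(2)*d^2 - 38*d^2 + 592*sqrt(2)*d - 816 - 560*sqrt(2))/(d^6 - 20*sqrt(2)*d^5 + 268*d^4 - 568*sqrt(2)*d^3 - 1084*d^2 + 3808*sqrt(2)*d + 6272)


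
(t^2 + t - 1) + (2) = t^2 + t + 1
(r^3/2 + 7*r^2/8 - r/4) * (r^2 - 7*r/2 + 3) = r^5/2 - 7*r^4/8 - 29*r^3/16 + 7*r^2/2 - 3*r/4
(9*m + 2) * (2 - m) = -9*m^2 + 16*m + 4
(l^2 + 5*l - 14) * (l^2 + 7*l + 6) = l^4 + 12*l^3 + 27*l^2 - 68*l - 84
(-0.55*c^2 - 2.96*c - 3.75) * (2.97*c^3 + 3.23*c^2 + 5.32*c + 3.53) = -1.6335*c^5 - 10.5677*c^4 - 23.6243*c^3 - 29.8012*c^2 - 30.3988*c - 13.2375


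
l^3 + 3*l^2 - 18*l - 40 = (l - 4)*(l + 2)*(l + 5)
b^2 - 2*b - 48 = (b - 8)*(b + 6)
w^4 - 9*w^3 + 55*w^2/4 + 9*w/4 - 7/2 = (w - 7)*(w - 2)*(w - 1/2)*(w + 1/2)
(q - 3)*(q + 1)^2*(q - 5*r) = q^4 - 5*q^3*r - q^3 + 5*q^2*r - 5*q^2 + 25*q*r - 3*q + 15*r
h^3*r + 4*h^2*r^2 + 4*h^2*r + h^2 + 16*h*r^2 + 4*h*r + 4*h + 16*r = (h + 4)*(h + 4*r)*(h*r + 1)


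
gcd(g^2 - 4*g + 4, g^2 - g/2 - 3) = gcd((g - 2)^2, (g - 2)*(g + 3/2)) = g - 2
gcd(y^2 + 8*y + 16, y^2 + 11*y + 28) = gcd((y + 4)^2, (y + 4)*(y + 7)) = y + 4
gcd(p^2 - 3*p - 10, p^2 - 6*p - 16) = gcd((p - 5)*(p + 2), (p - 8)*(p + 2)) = p + 2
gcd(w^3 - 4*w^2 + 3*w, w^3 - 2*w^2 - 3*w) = w^2 - 3*w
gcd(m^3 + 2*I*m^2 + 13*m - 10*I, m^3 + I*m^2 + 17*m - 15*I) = m^2 + 4*I*m + 5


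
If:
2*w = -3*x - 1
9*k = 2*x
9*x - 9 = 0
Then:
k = 2/9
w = -2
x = 1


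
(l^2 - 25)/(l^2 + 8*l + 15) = (l - 5)/(l + 3)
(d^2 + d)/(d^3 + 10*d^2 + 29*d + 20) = d/(d^2 + 9*d + 20)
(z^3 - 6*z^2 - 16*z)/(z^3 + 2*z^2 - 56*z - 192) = z*(z + 2)/(z^2 + 10*z + 24)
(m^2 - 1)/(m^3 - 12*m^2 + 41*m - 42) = (m^2 - 1)/(m^3 - 12*m^2 + 41*m - 42)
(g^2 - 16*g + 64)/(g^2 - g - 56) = (g - 8)/(g + 7)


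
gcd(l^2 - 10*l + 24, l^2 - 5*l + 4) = l - 4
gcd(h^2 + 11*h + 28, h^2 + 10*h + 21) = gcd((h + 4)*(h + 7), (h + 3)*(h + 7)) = h + 7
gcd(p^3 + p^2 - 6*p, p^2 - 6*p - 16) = 1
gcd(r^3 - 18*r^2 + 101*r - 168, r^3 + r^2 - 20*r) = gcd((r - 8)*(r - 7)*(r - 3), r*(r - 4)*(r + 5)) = 1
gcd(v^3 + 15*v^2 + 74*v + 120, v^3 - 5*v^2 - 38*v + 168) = v + 6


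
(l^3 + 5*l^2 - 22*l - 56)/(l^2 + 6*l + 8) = (l^2 + 3*l - 28)/(l + 4)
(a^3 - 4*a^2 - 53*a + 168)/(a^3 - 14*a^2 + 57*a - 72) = (a + 7)/(a - 3)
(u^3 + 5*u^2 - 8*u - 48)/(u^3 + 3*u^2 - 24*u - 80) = (u - 3)/(u - 5)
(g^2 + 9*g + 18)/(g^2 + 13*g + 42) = (g + 3)/(g + 7)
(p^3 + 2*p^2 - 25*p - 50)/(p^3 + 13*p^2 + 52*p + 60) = (p - 5)/(p + 6)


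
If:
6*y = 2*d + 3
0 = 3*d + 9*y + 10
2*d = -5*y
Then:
No Solution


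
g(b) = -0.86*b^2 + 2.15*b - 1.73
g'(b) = 2.15 - 1.72*b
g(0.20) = -1.33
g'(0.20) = 1.81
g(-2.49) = -12.42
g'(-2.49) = 6.43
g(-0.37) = -2.64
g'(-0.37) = 2.79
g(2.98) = -2.96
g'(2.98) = -2.98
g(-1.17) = -5.42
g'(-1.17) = 4.16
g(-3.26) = -17.88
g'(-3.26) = 7.76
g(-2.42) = -11.97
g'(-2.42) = 6.31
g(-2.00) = -9.47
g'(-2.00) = 5.59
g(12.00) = -99.77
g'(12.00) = -18.49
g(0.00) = -1.73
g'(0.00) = 2.15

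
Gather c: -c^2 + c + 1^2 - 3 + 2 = -c^2 + c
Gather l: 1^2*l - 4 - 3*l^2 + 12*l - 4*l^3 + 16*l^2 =-4*l^3 + 13*l^2 + 13*l - 4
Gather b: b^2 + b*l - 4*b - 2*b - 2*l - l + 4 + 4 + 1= b^2 + b*(l - 6) - 3*l + 9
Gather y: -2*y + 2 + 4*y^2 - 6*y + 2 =4*y^2 - 8*y + 4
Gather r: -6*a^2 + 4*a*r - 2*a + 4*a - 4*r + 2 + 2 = -6*a^2 + 2*a + r*(4*a - 4) + 4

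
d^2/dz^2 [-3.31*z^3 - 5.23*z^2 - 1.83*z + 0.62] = -19.86*z - 10.46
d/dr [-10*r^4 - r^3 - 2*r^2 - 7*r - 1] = -40*r^3 - 3*r^2 - 4*r - 7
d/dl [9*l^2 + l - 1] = 18*l + 1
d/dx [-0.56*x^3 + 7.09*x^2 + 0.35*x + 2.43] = -1.68*x^2 + 14.18*x + 0.35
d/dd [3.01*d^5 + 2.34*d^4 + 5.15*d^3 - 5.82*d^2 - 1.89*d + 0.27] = 15.05*d^4 + 9.36*d^3 + 15.45*d^2 - 11.64*d - 1.89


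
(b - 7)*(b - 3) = b^2 - 10*b + 21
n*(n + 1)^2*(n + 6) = n^4 + 8*n^3 + 13*n^2 + 6*n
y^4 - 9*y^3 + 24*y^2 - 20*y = y*(y - 5)*(y - 2)^2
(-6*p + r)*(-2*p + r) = 12*p^2 - 8*p*r + r^2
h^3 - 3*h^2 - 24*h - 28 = (h - 7)*(h + 2)^2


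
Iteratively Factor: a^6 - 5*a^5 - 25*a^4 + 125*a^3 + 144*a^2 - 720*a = (a - 4)*(a^5 - a^4 - 29*a^3 + 9*a^2 + 180*a) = a*(a - 4)*(a^4 - a^3 - 29*a^2 + 9*a + 180) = a*(a - 4)*(a - 3)*(a^3 + 2*a^2 - 23*a - 60) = a*(a - 4)*(a - 3)*(a + 3)*(a^2 - a - 20) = a*(a - 5)*(a - 4)*(a - 3)*(a + 3)*(a + 4)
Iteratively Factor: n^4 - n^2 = (n - 1)*(n^3 + n^2) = n*(n - 1)*(n^2 + n) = n^2*(n - 1)*(n + 1)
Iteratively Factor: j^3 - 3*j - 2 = (j + 1)*(j^2 - j - 2) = (j + 1)^2*(j - 2)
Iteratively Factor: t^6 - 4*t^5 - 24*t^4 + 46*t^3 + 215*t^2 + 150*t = (t - 5)*(t^5 + t^4 - 19*t^3 - 49*t^2 - 30*t) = (t - 5)*(t + 1)*(t^4 - 19*t^2 - 30*t) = t*(t - 5)*(t + 1)*(t^3 - 19*t - 30) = t*(t - 5)*(t + 1)*(t + 2)*(t^2 - 2*t - 15) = t*(t - 5)^2*(t + 1)*(t + 2)*(t + 3)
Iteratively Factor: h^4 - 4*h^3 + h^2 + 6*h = (h + 1)*(h^3 - 5*h^2 + 6*h) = h*(h + 1)*(h^2 - 5*h + 6) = h*(h - 2)*(h + 1)*(h - 3)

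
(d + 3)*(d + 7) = d^2 + 10*d + 21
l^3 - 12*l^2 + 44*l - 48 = (l - 6)*(l - 4)*(l - 2)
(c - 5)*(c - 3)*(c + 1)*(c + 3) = c^4 - 4*c^3 - 14*c^2 + 36*c + 45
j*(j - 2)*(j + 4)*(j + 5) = j^4 + 7*j^3 + 2*j^2 - 40*j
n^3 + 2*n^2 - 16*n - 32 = (n - 4)*(n + 2)*(n + 4)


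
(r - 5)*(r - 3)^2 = r^3 - 11*r^2 + 39*r - 45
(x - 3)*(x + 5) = x^2 + 2*x - 15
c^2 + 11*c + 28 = (c + 4)*(c + 7)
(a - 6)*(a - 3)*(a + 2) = a^3 - 7*a^2 + 36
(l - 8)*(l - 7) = l^2 - 15*l + 56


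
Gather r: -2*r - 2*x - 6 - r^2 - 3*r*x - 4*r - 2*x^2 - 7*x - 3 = -r^2 + r*(-3*x - 6) - 2*x^2 - 9*x - 9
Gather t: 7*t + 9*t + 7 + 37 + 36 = 16*t + 80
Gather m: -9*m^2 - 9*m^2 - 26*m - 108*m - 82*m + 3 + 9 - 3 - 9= -18*m^2 - 216*m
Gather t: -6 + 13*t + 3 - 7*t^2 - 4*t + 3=-7*t^2 + 9*t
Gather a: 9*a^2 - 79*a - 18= 9*a^2 - 79*a - 18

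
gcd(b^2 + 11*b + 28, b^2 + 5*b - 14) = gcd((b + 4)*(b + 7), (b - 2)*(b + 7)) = b + 7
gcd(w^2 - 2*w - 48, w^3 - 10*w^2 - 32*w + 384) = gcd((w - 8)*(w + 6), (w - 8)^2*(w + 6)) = w^2 - 2*w - 48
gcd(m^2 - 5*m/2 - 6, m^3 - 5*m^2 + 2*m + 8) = m - 4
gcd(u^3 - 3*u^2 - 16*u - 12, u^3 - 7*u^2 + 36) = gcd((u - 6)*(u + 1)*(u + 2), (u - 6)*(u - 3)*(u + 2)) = u^2 - 4*u - 12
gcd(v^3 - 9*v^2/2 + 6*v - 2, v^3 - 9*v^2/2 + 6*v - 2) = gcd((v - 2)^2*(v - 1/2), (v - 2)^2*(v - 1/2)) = v^3 - 9*v^2/2 + 6*v - 2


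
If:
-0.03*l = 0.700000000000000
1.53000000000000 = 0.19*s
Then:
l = -23.33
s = 8.05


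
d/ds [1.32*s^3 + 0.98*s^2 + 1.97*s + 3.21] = 3.96*s^2 + 1.96*s + 1.97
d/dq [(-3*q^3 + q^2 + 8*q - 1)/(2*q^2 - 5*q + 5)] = (-6*q^4 + 30*q^3 - 66*q^2 + 14*q + 35)/(4*q^4 - 20*q^3 + 45*q^2 - 50*q + 25)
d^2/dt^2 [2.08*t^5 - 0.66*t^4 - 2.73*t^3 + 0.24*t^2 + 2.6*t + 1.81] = 41.6*t^3 - 7.92*t^2 - 16.38*t + 0.48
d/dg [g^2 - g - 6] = 2*g - 1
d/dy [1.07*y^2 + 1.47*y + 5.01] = 2.14*y + 1.47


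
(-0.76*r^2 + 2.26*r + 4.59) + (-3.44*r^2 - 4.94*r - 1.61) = -4.2*r^2 - 2.68*r + 2.98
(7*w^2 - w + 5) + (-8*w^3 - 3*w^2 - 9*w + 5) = -8*w^3 + 4*w^2 - 10*w + 10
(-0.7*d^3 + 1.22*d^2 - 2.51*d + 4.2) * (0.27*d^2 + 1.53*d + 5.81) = -0.189*d^5 - 0.7416*d^4 - 2.8781*d^3 + 4.3819*d^2 - 8.1571*d + 24.402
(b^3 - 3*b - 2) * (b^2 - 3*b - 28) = b^5 - 3*b^4 - 31*b^3 + 7*b^2 + 90*b + 56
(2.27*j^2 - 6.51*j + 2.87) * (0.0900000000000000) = 0.2043*j^2 - 0.5859*j + 0.2583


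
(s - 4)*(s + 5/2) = s^2 - 3*s/2 - 10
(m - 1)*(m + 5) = m^2 + 4*m - 5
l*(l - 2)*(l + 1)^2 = l^4 - 3*l^2 - 2*l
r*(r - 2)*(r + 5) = r^3 + 3*r^2 - 10*r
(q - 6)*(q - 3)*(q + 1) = q^3 - 8*q^2 + 9*q + 18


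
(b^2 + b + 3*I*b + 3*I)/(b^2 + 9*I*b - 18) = (b + 1)/(b + 6*I)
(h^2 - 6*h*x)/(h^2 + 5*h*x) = (h - 6*x)/(h + 5*x)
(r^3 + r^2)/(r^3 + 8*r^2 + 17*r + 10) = r^2/(r^2 + 7*r + 10)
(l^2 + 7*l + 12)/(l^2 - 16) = (l + 3)/(l - 4)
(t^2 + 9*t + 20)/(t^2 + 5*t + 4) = (t + 5)/(t + 1)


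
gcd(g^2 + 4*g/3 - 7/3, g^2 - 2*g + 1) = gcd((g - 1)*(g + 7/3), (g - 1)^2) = g - 1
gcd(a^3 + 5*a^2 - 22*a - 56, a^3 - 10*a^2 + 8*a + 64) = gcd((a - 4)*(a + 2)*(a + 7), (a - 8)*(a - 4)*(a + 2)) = a^2 - 2*a - 8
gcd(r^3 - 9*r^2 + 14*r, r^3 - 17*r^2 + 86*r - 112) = r^2 - 9*r + 14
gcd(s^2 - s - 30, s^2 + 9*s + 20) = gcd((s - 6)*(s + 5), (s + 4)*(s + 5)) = s + 5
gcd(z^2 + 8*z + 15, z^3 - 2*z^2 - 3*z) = 1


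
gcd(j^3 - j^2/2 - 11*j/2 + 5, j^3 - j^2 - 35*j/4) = j + 5/2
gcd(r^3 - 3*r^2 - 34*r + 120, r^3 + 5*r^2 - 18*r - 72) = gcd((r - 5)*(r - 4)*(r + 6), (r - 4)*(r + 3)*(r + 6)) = r^2 + 2*r - 24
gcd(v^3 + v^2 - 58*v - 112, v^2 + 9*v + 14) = v^2 + 9*v + 14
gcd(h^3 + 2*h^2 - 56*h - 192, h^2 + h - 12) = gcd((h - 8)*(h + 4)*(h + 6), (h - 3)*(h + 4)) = h + 4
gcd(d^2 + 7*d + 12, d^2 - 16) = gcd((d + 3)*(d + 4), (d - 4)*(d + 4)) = d + 4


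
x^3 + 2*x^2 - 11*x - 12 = (x - 3)*(x + 1)*(x + 4)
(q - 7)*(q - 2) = q^2 - 9*q + 14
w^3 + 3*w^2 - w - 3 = (w - 1)*(w + 1)*(w + 3)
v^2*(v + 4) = v^3 + 4*v^2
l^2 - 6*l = l*(l - 6)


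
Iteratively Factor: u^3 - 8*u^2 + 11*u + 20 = (u - 4)*(u^2 - 4*u - 5) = (u - 5)*(u - 4)*(u + 1)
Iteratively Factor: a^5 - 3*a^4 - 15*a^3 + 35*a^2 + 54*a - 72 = (a + 3)*(a^4 - 6*a^3 + 3*a^2 + 26*a - 24) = (a + 2)*(a + 3)*(a^3 - 8*a^2 + 19*a - 12) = (a - 3)*(a + 2)*(a + 3)*(a^2 - 5*a + 4) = (a - 4)*(a - 3)*(a + 2)*(a + 3)*(a - 1)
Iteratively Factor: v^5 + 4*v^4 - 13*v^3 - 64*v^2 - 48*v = (v + 1)*(v^4 + 3*v^3 - 16*v^2 - 48*v) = (v + 1)*(v + 3)*(v^3 - 16*v) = (v - 4)*(v + 1)*(v + 3)*(v^2 + 4*v) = v*(v - 4)*(v + 1)*(v + 3)*(v + 4)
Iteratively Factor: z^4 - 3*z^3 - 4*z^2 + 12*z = (z - 3)*(z^3 - 4*z) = z*(z - 3)*(z^2 - 4) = z*(z - 3)*(z + 2)*(z - 2)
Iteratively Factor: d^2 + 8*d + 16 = (d + 4)*(d + 4)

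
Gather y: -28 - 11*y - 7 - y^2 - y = -y^2 - 12*y - 35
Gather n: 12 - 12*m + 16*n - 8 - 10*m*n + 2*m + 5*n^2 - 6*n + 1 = -10*m + 5*n^2 + n*(10 - 10*m) + 5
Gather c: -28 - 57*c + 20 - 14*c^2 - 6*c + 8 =-14*c^2 - 63*c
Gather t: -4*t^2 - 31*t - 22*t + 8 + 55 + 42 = -4*t^2 - 53*t + 105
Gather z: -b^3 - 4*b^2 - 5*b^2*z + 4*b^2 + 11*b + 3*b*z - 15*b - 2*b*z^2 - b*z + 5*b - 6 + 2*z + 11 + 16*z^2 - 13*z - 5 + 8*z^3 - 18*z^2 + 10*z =-b^3 + b + 8*z^3 + z^2*(-2*b - 2) + z*(-5*b^2 + 2*b - 1)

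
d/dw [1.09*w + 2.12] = 1.09000000000000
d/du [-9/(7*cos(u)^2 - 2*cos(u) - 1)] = 18*(1 - 7*cos(u))*sin(u)/(-7*cos(u)^2 + 2*cos(u) + 1)^2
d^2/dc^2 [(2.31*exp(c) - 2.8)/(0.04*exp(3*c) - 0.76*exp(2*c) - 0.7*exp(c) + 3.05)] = (0.014784*exp(6*c) - 0.250992*exp(5*c) + 2.529296*exp(4*c) - 11.2049*exp(3*c) + 30.73308*exp(2*c) - 22.40175*exp(c) + 15.510775)*exp(c)/(6.4e-5*exp(9*c) - 0.003648*exp(8*c) + 0.065952*exp(7*c) - 0.296656*exp(6*c) - 1.71048*exp(5*c) + 3.65544*exp(4*c) + 10.5089*exp(3*c) - 16.7262*exp(2*c) - 19.53525*exp(c) + 28.372625)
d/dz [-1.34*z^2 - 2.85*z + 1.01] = -2.68*z - 2.85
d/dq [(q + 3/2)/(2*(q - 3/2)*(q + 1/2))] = 2*(-4*q^2 - 12*q + 3)/(16*q^4 - 32*q^3 - 8*q^2 + 24*q + 9)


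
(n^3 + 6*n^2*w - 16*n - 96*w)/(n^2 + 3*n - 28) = (n^2 + 6*n*w + 4*n + 24*w)/(n + 7)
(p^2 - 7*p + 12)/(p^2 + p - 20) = (p - 3)/(p + 5)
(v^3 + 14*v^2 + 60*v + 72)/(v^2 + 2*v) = v + 12 + 36/v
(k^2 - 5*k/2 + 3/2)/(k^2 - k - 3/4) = 2*(k - 1)/(2*k + 1)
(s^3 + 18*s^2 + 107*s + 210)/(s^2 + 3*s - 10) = (s^2 + 13*s + 42)/(s - 2)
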